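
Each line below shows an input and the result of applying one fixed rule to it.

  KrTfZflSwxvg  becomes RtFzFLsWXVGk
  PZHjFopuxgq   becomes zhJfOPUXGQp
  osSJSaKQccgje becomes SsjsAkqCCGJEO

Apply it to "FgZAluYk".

GzaLUyKf

What's happening: flip the case of every letter, then move the first character to the end.
On "FgZAluYk": the first step gives "fGzaLUyK", and the second then gives "GzaLUyKf".
(Check on "osSJSaKQccgje": → "OSsjsAkqCCGJE" → "SsjsAkqCCGJEO" ✓)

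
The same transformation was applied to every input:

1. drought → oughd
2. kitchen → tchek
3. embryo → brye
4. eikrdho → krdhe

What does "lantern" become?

nterl

The pattern: swap the first and last characters, then delete the first 2 characters.
"lantern" → "nanterl" → "nterl".
(Check on "eikrdho": → "oikrdhe" → "krdhe" ✓)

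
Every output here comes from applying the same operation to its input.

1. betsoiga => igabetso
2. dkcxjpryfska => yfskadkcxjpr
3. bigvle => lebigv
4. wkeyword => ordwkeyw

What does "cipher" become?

The transformation: swap the front and back halves of the string, then move the first character to the end.
On "cipher" that produces "erciph".

erciph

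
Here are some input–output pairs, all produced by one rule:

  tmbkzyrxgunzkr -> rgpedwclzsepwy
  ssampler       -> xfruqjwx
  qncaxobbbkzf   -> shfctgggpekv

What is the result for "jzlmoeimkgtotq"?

eqrtjnrplytyvo

Looking at the pairs, the operation is to shift every letter 5 places forward in the alphabet (wrapping around), then move the first character to the end.
For "jzlmoeimkgtotq" the result is "eqrtjnrplytyvo".
(Check on "ssampler": → "xxfruqjw" → "xfruqjwx" ✓)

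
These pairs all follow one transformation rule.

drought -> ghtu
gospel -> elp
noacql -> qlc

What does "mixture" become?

uret

What's happening: delete the first 3 characters, then move the first character to the end.
Applying both steps to "mixture": "ture", then "uret".
(Check on "gospel": → "pel" → "elp" ✓)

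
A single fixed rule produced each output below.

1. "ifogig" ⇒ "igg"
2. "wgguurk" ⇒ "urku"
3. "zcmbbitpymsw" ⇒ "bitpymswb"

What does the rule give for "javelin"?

line

The pattern: delete the first 3 characters, then move the first character to the end.
Applying both steps to "javelin": "elin", then "line".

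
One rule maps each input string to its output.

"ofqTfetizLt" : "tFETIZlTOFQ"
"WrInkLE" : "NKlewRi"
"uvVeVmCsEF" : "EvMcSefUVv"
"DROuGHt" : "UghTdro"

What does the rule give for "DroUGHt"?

ughTdRO

The transformation: flip the case of every letter, then move the first 3 characters to the end (rotate left by 3).
Working it through for "DroUGHt": intermediate "dROughT", final "ughTdRO".
(Check on "DROuGHt": → "droUghT" → "UghTdro" ✓)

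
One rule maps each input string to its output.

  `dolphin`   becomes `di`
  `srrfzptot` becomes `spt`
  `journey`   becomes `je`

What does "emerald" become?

el

Rule — swap each adjacent pair of characters (1↔2, 3↔4, ...), then keep one character in every 3, starting at position 2 (positions 2nd, 5th, 8th, ...).
Starting from "emerald": after the first operation, "merelad"; after the second, "el".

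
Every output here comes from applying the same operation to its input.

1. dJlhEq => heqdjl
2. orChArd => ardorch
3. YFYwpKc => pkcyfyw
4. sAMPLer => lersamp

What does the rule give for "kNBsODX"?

odxknbs

The transformation: move the last 3 characters to the front (rotate right by 3), then convert every letter to lowercase.
Applying both steps to "kNBsODX": "ODXkNBs", then "odxknbs".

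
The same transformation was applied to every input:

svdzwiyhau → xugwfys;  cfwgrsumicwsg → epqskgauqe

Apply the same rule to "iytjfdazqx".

hdbyxov

The rule is to delete the first 3 characters, then shift every letter 2 places backward in the alphabet (wrapping around).
Doing the same to "iytjfdazqx": "hdbyxov".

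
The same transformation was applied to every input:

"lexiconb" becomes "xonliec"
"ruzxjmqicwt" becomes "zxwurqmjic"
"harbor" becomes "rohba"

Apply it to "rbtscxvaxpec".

What's happening: delete the last character, then sort the characters into reverse alphabetical order.
Starting from "rbtscxvaxpec": after the first operation, "rbtscxvaxpe"; after the second, "xxvtsrpecba".

xxvtsrpecba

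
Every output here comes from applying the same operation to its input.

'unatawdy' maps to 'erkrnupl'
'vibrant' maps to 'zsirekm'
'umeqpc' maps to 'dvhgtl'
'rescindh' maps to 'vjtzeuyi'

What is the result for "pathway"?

In each case the input is transformed by: shift every letter 9 places backward in the alphabet (wrapping around), then move the first character to the end.
Doing the same to "pathway": "rkynrpg".

rkynrpg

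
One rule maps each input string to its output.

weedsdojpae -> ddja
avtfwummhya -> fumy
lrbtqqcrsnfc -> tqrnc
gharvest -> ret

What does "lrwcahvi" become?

chi

In each case the input is transformed by: delete the first 3 characters, then keep every other character starting from the first (positions 1st, 3rd, 5th, ...).
"lrwcahvi" → "chi".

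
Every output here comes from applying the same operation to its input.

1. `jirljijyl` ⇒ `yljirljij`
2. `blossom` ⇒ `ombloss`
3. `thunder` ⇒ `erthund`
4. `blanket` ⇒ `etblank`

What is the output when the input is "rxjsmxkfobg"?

bgrxjsmxkfo

The transformation: move the last 2 characters to the front (rotate right by 2).
On "rxjsmxkfobg" that produces "bgrxjsmxkfo".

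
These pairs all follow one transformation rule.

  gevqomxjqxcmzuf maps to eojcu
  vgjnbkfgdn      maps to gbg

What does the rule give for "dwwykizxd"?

What's happening: keep one character in every 3, starting at position 2 (positions 2nd, 5th, 8th, ...).
So "dwwykizxd" becomes "wkx".

wkx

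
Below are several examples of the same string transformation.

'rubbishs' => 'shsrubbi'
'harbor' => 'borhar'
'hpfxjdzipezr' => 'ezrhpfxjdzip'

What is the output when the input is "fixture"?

urefixt

What's happening: move the last 3 characters to the front (rotate right by 3).
On "fixture" that produces "urefixt".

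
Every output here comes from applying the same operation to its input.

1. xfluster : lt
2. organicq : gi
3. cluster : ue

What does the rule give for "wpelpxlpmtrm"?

Rule — keep one character in every 3, starting at position 3 (positions 3rd, 6th, 9th, ...).
"wpelpxlpmtrm" → "exmm".

exmm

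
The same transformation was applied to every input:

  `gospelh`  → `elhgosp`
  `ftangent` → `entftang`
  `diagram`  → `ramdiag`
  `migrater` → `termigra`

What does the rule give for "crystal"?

talcrys

Rule — move the last 3 characters to the front (rotate right by 3).
Applying that to "crystal" gives "talcrys".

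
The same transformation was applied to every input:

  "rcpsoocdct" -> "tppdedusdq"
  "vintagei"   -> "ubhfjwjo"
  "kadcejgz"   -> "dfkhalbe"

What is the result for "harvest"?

Each output is the input with this applied: move the first 3 characters to the end (rotate left by 3), then shift every letter 1 place forward in the alphabet (wrapping around).
Applying both steps to "harvest": "vesthar", then "wftuibs".

wftuibs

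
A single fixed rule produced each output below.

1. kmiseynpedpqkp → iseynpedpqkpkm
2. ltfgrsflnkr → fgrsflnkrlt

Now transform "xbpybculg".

Looking at the pairs, the operation is to move the first 2 characters to the end (rotate left by 2).
So "xbpybculg" becomes "pybculgxb".

pybculgxb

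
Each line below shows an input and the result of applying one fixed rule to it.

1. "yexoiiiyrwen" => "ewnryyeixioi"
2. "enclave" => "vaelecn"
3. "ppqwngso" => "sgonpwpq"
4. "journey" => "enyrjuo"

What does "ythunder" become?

edrnyuth

Rule — move the last 2 characters to the front (rotate right by 2), then take characters alternately from the front and the back (1st, last, 2nd, 2nd-last, ...).
Applying both steps to "ythunder": "erythund", then "edrnyuth".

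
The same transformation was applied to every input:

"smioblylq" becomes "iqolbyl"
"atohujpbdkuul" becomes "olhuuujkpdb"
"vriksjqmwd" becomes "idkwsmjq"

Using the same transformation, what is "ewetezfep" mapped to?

The pattern: delete the first 2 characters, then take characters alternately from the front and the back (1st, last, 2nd, 2nd-last, ...).
For "ewetezfep" the result is "epteefz".
(Check on "smioblylq": → "ioblylq" → "iqolbyl" ✓)

epteefz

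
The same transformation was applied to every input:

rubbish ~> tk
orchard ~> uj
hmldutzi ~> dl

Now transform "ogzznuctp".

The transformation: keep one character in every 3, starting at position 3 (positions 3rd, 6th, 9th, ...), then shift every letter 8 places backward in the alphabet (wrapping around).
Applying both steps to "ogzznuctp": "zup", then "rmh".

rmh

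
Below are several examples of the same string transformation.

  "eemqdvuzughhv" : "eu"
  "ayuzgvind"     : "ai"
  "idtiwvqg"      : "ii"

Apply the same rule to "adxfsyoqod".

What's happening: keep one character in every 3, starting at position 1 (positions 1st, 4th, 7th, ...), then keep only the vowels.
On "adxfsyoqod": the first step gives "afod", and the second then gives "ao".

ao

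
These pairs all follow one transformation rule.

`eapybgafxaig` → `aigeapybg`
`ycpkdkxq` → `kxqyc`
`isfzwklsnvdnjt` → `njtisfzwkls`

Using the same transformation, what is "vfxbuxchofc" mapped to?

Rule — move the last 3 characters to the front (rotate right by 3), then delete the last 3 characters.
On "vfxbuxchofc": the first step gives "ofcvfxbuxch", and the second then gives "ofcvfxbu".

ofcvfxbu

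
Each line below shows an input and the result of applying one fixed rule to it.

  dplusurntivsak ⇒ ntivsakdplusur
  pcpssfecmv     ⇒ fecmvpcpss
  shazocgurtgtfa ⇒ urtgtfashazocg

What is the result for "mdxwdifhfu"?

ifhfumdxwd

What's happening: swap the front and back halves of the string.
So "mdxwdifhfu" becomes "ifhfumdxwd".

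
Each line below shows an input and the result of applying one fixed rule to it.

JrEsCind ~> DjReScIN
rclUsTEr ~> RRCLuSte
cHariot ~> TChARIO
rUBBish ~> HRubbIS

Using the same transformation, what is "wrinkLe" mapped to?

EWRINKl

Looking at the pairs, the operation is to move the last character to the front, then flip the case of every letter.
Applying both steps to "wrinkLe": "ewrinkL", then "EWRINKl".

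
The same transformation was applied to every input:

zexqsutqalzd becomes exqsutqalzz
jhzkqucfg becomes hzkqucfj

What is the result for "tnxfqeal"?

nxfqeat

The transformation: delete the last character, then move the first character to the end.
Applying both steps to "tnxfqeal": "tnxfqea", then "nxfqeat".
(Check on "jhzkqucfg": → "jhzkqucf" → "hzkqucfj" ✓)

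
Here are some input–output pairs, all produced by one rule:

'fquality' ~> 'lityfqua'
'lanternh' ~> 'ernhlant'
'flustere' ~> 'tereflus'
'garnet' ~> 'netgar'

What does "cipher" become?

hercip

Looking at the pairs, the operation is to swap the front and back halves of the string.
Applying that to "cipher" gives "hercip".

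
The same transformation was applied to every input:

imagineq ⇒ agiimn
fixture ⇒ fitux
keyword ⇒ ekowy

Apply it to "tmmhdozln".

dhmmotz

Looking at the pairs, the operation is to delete the last 2 characters, then sort the characters into alphabetical order.
Working it through for "tmmhdozln": intermediate "tmmhdoz", final "dhmmotz".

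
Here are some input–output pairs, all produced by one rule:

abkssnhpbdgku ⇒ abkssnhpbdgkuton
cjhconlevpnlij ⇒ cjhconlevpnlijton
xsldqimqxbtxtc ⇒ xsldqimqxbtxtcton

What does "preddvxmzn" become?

Looking at the pairs, the operation is to append "ton".
Applying that to "preddvxmzn" gives "preddvxmznton".

preddvxmznton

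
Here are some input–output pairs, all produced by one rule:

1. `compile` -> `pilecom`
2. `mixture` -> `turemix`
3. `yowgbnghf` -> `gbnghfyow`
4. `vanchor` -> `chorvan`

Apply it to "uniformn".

What's happening: move the first 3 characters to the end (rotate left by 3).
For "uniformn" the result is "formnuni".

formnuni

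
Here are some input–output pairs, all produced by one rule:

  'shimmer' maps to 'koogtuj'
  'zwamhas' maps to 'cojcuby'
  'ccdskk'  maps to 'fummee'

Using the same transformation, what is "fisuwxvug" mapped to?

The rule is to shift every letter 2 places forward in the alphabet (wrapping around), then move the first 2 characters to the end (rotate left by 2).
Applying both steps to "fisuwxvug": "hkuwyzxwi", then "uwyzxwihk".

uwyzxwihk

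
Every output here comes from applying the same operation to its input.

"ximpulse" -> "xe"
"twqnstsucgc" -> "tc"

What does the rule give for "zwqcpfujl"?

The pattern: take characters alternately from the front and the back (1st, last, 2nd, 2nd-last, ...), then keep only the first 2 characters.
Working it through for "zwqcpfujl": intermediate "zlwjqucfp", final "zl".

zl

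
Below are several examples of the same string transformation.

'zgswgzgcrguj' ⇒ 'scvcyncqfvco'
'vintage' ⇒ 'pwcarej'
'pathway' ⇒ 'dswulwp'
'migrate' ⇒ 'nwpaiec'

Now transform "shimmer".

In each case the input is transformed by: move the first 3 characters to the end (rotate left by 3), then shift every letter 4 places backward in the alphabet (wrapping around).
"shimmer" → "mmershi" → "iianode".

iianode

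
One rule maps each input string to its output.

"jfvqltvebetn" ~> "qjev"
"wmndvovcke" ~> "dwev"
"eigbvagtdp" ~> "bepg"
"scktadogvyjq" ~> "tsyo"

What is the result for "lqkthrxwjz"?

The rule is to keep one character in every 3, starting at position 1 (positions 1st, 4th, 7th, ...), then swap each adjacent pair of characters (1↔2, 3↔4, ...).
"lqkthrxwjz" → "ltxz" → "tlzx".

tlzx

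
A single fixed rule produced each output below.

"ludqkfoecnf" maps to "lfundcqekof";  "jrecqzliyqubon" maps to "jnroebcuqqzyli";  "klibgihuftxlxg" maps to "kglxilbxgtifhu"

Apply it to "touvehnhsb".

The pattern: take characters alternately from the front and the back (1st, last, 2nd, 2nd-last, ...).
Doing the same to "touvehnhsb": "tbosuhvneh".

tbosuhvneh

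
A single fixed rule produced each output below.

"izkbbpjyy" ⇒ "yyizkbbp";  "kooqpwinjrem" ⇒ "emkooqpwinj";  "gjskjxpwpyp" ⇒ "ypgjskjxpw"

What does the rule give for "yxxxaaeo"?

Each output is the input with this applied: move the last 2 characters to the front (rotate right by 2), then delete the last character.
On "yxxxaaeo": the first step gives "eoyxxxaa", and the second then gives "eoyxxxa".

eoyxxxa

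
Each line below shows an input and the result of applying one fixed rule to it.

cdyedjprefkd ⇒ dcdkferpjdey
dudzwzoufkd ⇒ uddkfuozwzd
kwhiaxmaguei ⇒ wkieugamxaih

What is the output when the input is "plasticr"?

lprcitsa

In each case the input is transformed by: reverse the string, then move the last 2 characters to the front (rotate right by 2).
Working it through for "plasticr": intermediate "rcitsalp", final "lprcitsa".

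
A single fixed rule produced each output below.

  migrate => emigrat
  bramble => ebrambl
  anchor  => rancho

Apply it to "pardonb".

bpardon

In each case the input is transformed by: move the last character to the front.
"pardonb" → "bpardon".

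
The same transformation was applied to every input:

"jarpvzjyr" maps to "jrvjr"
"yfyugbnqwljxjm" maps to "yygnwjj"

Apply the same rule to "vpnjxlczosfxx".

vnxcofx

In each case the input is transformed by: keep every other character starting from the first (positions 1st, 3rd, 5th, ...).
So "vpnjxlczosfxx" becomes "vnxcofx".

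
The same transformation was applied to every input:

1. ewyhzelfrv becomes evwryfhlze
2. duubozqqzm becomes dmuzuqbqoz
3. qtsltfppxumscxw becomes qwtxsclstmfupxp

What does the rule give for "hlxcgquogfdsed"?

hdlexscdgfqguo

Each output is the input with this applied: take characters alternately from the front and the back (1st, last, 2nd, 2nd-last, ...).
On "hlxcgquogfdsed" that produces "hdlexscdgfqguo".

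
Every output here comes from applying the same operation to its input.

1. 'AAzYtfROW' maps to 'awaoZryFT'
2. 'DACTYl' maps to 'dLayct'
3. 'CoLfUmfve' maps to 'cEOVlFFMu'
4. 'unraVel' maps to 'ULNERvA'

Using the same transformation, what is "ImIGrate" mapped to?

The transformation: flip the case of every letter, then take characters alternately from the front and the back (1st, last, 2nd, 2nd-last, ...).
On "ImIGrate": the first step gives "iMigRATE", and the second then gives "iEMTiAgR".

iEMTiAgR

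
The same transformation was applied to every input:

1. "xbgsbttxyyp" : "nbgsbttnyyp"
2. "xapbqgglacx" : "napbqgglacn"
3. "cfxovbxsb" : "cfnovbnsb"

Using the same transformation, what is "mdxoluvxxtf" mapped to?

mdnoluvnntf

The rule is to replace every "x" with "n".
Doing the same to "mdxoluvxxtf": "mdnoluvnntf".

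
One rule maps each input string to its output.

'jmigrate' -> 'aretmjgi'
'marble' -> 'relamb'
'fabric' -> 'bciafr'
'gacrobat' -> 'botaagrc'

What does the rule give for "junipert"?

eptrujin

In each case the input is transformed by: swap each adjacent pair of characters (1↔2, 3↔4, ...), then swap the front and back halves of the string.
Working it through for "junipert": intermediate "ujineptr", final "eptrujin".
(Check on "gacrobat": → "agrcbota" → "botaagrc" ✓)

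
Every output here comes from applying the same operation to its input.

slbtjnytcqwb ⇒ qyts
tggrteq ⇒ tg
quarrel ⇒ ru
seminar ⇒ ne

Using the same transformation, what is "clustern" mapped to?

eu

Each output is the input with this applied: reverse the string, then keep one character in every 3, starting at position 3 (positions 3rd, 6th, 9th, ...).
On "clustern": the first step gives "nretsulc", and the second then gives "eu".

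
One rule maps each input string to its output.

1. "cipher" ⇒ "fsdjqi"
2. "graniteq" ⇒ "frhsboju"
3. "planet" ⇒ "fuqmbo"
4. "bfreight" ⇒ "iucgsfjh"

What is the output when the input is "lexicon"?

Each output is the input with this applied: move the last 2 characters to the front (rotate right by 2), then shift every letter 1 place forward in the alphabet (wrapping around).
For "lexicon", step one produces "onlexic"; step two turns that into "pomfyjd".

pomfyjd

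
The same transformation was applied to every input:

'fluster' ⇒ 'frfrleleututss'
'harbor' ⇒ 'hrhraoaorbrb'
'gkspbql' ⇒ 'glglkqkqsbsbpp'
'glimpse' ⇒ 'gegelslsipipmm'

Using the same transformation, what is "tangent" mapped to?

The rule is to double every character, then take characters alternately from the front and the back (1st, last, 2nd, 2nd-last, ...).
Working it through for "tangent": intermediate "ttaannggeenntt", final "ttttanannenegg".

ttttanannenegg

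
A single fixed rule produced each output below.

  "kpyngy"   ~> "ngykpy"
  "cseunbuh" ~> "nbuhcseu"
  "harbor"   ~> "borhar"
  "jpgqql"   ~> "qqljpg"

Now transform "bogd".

Each output is the input with this applied: swap the front and back halves of the string.
Applying that to "bogd" gives "gdbo".

gdbo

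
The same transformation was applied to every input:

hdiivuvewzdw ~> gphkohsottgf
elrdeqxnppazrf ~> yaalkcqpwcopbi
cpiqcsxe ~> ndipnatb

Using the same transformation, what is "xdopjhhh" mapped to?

usssioza

The pattern: shift every letter 11 places forward in the alphabet (wrapping around), then swap the front and back halves of the string.
Starting from "xdopjhhh": after the first operation, "iozausss"; after the second, "usssioza".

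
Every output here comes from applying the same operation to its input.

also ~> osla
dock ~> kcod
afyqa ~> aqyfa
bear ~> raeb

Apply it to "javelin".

nilevaj

What's happening: reverse the string.
Applying that to "javelin" gives "nilevaj".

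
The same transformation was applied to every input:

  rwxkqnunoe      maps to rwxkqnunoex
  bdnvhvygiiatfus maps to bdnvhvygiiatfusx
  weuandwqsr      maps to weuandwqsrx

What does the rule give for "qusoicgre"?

qusoicgrex

Each output is the input with this applied: append "x".
Applying that to "qusoicgre" gives "qusoicgrex".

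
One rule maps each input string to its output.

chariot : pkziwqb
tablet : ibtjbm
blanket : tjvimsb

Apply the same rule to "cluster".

The rule is to shift every letter 8 places forward in the alphabet (wrapping around), then swap each adjacent pair of characters (1↔2, 3↔4, ...).
Applying both steps to "cluster": "ktcabmz", then "tkacmbz".
(Check on "chariot": → "kpizqwb" → "pkziwqb" ✓)

tkacmbz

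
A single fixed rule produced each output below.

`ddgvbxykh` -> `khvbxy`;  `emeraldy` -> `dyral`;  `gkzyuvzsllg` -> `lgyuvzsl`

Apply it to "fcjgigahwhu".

hugigahw

Rule — delete the first 3 characters, then move the last 2 characters to the front (rotate right by 2).
Starting from "fcjgigahwhu": after the first operation, "gigahwhu"; after the second, "hugigahw".
(Check on "ddgvbxykh": → "vbxykh" → "khvbxy" ✓)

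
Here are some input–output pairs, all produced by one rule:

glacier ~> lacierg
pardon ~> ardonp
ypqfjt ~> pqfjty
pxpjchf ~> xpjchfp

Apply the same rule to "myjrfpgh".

yjrfpghm

The transformation: move the first character to the end.
So "myjrfpgh" becomes "yjrfpghm".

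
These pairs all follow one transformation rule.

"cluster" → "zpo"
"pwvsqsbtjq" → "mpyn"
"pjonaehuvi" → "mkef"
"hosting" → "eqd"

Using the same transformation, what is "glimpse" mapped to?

djb

The rule is to keep one character in every 3, starting at position 1 (positions 1st, 4th, 7th, ...), then shift every letter 3 places backward in the alphabet (wrapping around).
"glimpse" → "gme" → "djb".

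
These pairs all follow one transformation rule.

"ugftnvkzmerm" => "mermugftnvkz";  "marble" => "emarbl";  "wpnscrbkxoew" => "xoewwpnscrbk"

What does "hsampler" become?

erhsampl

Each output is the input with this applied: move the first 2 characters to the end (rotate left by 2), then swap the front and back halves of the string.
Doing the same to "hsampler": "erhsampl".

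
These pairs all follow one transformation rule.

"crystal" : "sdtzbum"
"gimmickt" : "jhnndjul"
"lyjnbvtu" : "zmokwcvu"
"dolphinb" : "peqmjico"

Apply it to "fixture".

The pattern: swap each adjacent pair of characters (1↔2, 3↔4, ...), then shift every letter 1 place forward in the alphabet (wrapping around).
"fixture" → "iftxrue" → "jguysvf".

jguysvf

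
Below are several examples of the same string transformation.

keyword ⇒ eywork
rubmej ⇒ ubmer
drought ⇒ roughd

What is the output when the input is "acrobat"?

crobaa

Rule — delete the last character, then move the first character to the end.
"acrobat" → "acroba" → "crobaa".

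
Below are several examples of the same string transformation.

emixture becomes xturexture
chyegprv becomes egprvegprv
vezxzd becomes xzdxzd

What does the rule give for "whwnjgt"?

njgtnjgt

Each output is the input with this applied: delete the first 3 characters, then write the whole string twice.
For "whwnjgt", step one produces "njgt"; step two turns that into "njgtnjgt".
(Check on "vezxzd": → "xzd" → "xzdxzd" ✓)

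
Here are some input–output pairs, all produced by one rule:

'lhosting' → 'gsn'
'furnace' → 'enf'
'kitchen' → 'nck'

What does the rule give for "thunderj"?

Looking at the pairs, the operation is to swap the first and last characters, then keep one character in every 3, starting at position 1 (positions 1st, 4th, 7th, ...).
Working it through for "thunderj": intermediate "jhundert", final "jnr".

jnr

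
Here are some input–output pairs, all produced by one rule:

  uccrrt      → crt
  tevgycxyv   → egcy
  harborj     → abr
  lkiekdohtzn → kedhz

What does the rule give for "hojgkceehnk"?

The pattern: keep every other character starting from the second (positions 2nd, 4th, 6th, ...).
On "hojgkceehnk" that produces "ogcen".

ogcen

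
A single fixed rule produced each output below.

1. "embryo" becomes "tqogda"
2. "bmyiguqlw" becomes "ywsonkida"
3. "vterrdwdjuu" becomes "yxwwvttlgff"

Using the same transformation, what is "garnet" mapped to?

Rule — shift every letter 2 places forward in the alphabet (wrapping around), then sort the characters into reverse alphabetical order.
For "garnet", step one produces "ictpgv"; step two turns that into "vtpigc".

vtpigc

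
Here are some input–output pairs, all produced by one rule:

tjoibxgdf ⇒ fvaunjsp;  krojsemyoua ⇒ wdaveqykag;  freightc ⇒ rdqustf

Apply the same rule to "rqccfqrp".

In each case the input is transformed by: shift every letter 12 places forward in the alphabet (wrapping around), then delete the last character.
For "rqccfqrp", step one produces "dcoorcdb"; step two turns that into "dcoorcd".
(Check on "tjoibxgdf": → "fvaunjspr" → "fvaunjsp" ✓)

dcoorcd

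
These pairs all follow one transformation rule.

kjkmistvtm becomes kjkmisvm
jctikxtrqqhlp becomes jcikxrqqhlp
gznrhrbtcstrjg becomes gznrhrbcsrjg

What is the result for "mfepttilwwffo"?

mfepilwwffo

Looking at the pairs, the operation is to remove every "t".
Applying that to "mfepttilwwffo" gives "mfepilwwffo".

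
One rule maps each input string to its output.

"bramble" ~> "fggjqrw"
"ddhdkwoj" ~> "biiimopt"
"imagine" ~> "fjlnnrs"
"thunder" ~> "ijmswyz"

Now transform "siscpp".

hnuuxx

What's happening: shift every letter 5 places forward in the alphabet (wrapping around), then sort the characters into alphabetical order.
Applying both steps to "siscpp": "xnxhuu", then "hnuuxx".
(Check on "bramble": → "gwfrgqj" → "fggjqrw" ✓)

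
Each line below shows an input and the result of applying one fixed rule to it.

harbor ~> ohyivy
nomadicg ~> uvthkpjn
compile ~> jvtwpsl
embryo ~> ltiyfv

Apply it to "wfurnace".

dmbyuhjl

The rule is to shift every letter 7 places forward in the alphabet (wrapping around).
For "wfurnace" the result is "dmbyuhjl".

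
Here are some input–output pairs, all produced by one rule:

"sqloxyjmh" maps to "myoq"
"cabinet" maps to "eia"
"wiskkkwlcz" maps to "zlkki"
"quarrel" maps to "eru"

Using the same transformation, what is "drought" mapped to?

Looking at the pairs, the operation is to keep every other character starting from the second (positions 2nd, 4th, 6th, ...), then reverse the string.
Applying both steps to "drought": "ruh", then "hur".

hur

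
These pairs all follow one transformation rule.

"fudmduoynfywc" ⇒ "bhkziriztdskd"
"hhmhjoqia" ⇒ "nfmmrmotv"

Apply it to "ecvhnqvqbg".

gljhamsvav

Rule — move the last 2 characters to the front (rotate right by 2), then shift every letter 5 places forward in the alphabet (wrapping around).
"ecvhnqvqbg" → "gljhamsvav".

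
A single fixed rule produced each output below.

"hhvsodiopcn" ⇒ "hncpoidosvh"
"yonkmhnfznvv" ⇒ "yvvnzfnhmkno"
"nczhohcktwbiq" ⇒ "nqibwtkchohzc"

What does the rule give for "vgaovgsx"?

The transformation: reverse the string, then move the last character to the front.
So "vgaovgsx" becomes "vxsgvoag".
(Check on "hhvsodiopcn": → "ncpoidosvhh" → "hncpoidosvh" ✓)

vxsgvoag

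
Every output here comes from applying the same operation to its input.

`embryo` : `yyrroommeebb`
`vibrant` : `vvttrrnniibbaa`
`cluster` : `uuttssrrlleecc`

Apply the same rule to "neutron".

uuttrroonnnnee

The pattern: sort the characters into reverse alphabetical order, then double every character.
Applying both steps to "neutron": "utronne", then "uuttrroonnnnee".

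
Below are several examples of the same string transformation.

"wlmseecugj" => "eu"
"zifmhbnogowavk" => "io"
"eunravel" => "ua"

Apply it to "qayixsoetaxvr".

Rule — keep one character in every 3, starting at position 2 (positions 2nd, 5th, 8th, ...), then keep only the vowels.
Starting from "qayixsoetaxvr": after the first operation, "axex"; after the second, "ae".

ae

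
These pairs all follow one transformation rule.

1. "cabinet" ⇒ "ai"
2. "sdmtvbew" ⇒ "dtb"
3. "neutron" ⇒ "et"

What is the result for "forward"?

The transformation: delete the last 2 characters, then keep every other character starting from the second (positions 2nd, 4th, 6th, ...).
Applying that to "forward" gives "ow".
(Check on "cabinet": → "cabin" → "ai" ✓)

ow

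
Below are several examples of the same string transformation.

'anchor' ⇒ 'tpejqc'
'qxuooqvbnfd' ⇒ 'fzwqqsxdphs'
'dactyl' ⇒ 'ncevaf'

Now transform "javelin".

pcxgnkl

Rule — swap the first and last characters, then shift every letter 2 places forward in the alphabet (wrapping around).
Working it through for "javelin": intermediate "navelij", final "pcxgnkl".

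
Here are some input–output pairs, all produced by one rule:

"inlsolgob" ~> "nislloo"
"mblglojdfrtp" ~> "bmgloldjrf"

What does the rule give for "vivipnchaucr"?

The rule is to swap each adjacent pair of characters (1↔2, 3↔4, ...), then delete the last 2 characters.
Applying that to "vivipnchaucr" gives "ivivnphcua".
(Check on "inlsolgob": → "nislloogb" → "nislloo" ✓)

ivivnphcua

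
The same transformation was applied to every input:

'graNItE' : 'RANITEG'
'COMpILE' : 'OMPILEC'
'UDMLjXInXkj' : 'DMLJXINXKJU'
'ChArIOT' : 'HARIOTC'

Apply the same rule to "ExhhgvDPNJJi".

Looking at the pairs, the operation is to move the first character to the end, then convert every letter to uppercase.
"ExhhgvDPNJJi" → "xhhgvDPNJJiE" → "XHHGVDPNJJIE".

XHHGVDPNJJIE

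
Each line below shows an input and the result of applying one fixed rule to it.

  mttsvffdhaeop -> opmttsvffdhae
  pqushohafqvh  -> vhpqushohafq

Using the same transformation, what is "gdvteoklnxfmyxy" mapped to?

The transformation: move the last 2 characters to the front (rotate right by 2).
Doing the same to "gdvteoklnxfmyxy": "xygdvteoklnxfmy".

xygdvteoklnxfmy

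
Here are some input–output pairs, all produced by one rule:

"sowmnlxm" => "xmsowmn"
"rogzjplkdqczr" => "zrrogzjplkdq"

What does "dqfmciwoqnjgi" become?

gidqfmciwoqn

Each output is the input with this applied: move the last 2 characters to the front (rotate right by 2), then delete the last character.
Applying both steps to "dqfmciwoqnjgi": "gidqfmciwoqnj", then "gidqfmciwoqn".
(Check on "sowmnlxm": → "xmsowmnl" → "xmsowmn" ✓)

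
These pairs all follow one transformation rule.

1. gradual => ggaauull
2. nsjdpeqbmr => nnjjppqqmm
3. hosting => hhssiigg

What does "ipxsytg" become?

iixxyygg

The pattern: keep every other character starting from the first (positions 1st, 3rd, 5th, ...), then double every character.
Applying both steps to "ipxsytg": "ixyg", then "iixxyygg".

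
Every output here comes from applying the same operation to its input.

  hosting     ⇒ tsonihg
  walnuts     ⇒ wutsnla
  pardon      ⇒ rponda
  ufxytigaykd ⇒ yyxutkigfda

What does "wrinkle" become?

Each output is the input with this applied: sort the characters into reverse alphabetical order.
"wrinkle" → "wrnlkie".

wrnlkie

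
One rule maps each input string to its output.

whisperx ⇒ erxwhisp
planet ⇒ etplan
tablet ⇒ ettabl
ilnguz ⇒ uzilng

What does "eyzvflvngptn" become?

In each case the input is transformed by: swap the front and back halves of the string, then move the first character to the end.
Working it through for "eyzvflvngptn": intermediate "vngptneyzvfl", final "ngptneyzvflv".

ngptneyzvflv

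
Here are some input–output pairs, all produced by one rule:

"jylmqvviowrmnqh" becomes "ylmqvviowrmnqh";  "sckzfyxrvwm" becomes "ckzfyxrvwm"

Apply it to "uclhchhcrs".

Rule — delete the first character.
Applying that to "uclhchhcrs" gives "clhchhcrs".

clhchhcrs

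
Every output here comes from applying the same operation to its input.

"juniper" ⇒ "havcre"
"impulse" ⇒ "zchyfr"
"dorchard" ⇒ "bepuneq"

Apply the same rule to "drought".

What's happening: shift every letter 13 places forward in the alphabet (wrapping around) — i.e. ROT13, then delete the first character.
On "drought" that produces "ebhtug".

ebhtug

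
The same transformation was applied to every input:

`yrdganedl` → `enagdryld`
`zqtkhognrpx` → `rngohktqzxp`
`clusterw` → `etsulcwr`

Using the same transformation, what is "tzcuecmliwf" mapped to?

ilmceucztfw

What's happening: reverse the string, then move the first 2 characters to the end (rotate left by 2).
For "tzcuecmliwf" the result is "ilmceucztfw".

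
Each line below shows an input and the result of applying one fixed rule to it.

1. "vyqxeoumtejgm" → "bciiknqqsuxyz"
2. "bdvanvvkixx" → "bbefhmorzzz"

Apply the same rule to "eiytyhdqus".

What's happening: shift every letter 4 places forward in the alphabet (wrapping around), then sort the characters into alphabetical order.
Applying both steps to "eiytyhdqus": "imcxclhuyw", then "cchilmuwxy".
(Check on "bdvanvvkixx": → "fhzerzzombb" → "bbefhmorzzz" ✓)

cchilmuwxy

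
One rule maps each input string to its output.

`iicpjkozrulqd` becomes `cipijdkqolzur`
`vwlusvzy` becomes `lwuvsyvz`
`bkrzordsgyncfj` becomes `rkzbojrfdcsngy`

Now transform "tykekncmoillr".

kyetkrnlclmio

Looking at the pairs, the operation is to move the first 2 characters to the end (rotate left by 2), then take characters alternately from the front and the back (1st, last, 2nd, 2nd-last, ...).
"tykekncmoillr" → "kyetkrnlclmio".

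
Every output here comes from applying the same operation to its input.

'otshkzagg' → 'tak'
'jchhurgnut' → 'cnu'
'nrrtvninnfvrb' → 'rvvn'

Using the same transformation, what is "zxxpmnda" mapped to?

What's happening: take characters alternately from the front and the back (1st, last, 2nd, 2nd-last, ...), then keep one character in every 3, starting at position 3 (positions 3rd, 6th, 9th, ...).
On "zxxpmnda": the first step gives "zaxdxnpm", and the second then gives "xn".

xn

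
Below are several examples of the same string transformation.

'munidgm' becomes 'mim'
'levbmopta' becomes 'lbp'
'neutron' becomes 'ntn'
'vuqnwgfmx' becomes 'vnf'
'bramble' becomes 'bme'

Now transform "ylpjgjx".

yjx

Each output is the input with this applied: keep one character in every 3, starting at position 1 (positions 1st, 4th, 7th, ...).
On "ylpjgjx" that produces "yjx".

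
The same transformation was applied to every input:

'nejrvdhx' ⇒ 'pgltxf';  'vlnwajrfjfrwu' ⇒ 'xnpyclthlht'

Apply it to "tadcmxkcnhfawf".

The rule is to delete the last 2 characters, then shift every letter 2 places forward in the alphabet (wrapping around).
"tadcmxkcnhfawf" → "tadcmxkcnhfa" → "vcfeozmepjhc".

vcfeozmepjhc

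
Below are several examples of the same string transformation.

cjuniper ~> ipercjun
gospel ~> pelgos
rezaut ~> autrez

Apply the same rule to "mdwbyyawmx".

yawmxmdwby

What's happening: swap the front and back halves of the string.
So "mdwbyyawmx" becomes "yawmxmdwby".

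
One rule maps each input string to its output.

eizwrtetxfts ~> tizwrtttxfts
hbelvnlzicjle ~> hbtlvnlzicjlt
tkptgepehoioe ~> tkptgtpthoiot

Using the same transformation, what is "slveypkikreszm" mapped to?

Rule — replace every "e" with "t".
On "slveypkikreszm" that produces "slvtypkikrtszm".

slvtypkikrtszm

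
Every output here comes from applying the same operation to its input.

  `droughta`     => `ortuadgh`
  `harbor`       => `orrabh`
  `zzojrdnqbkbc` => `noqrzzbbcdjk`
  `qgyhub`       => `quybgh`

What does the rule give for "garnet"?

nrtaeg

The rule is to sort the characters into alphabetical order, then swap the front and back halves of the string.
For "garnet" the result is "nrtaeg".
(Check on "qgyhub": → "bghquy" → "quybgh" ✓)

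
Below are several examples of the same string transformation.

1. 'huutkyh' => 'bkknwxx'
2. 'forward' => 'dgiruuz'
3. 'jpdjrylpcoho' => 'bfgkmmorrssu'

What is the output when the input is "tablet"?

The rule is to shift every letter 3 places forward in the alphabet (wrapping around), then sort the characters into alphabetical order.
Starting from "tablet": after the first operation, "wdeohw"; after the second, "dehoww".

dehoww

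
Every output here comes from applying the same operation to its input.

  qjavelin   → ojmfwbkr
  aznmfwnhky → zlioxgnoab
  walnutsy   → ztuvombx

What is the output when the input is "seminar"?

The transformation: shift every letter 1 place forward in the alphabet (wrapping around), then reverse the string.
Applying that to "seminar" gives "sbojnft".

sbojnft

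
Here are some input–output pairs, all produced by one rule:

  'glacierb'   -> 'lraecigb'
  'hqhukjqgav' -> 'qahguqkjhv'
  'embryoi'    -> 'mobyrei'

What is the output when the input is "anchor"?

nochar

In each case the input is transformed by: take characters alternately from the front and the back (1st, last, 2nd, 2nd-last, ...), then move the first 2 characters to the end (rotate left by 2).
Doing the same to "anchor": "nochar".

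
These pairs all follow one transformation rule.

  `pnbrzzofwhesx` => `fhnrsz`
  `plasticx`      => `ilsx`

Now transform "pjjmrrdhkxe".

In each case the input is transformed by: keep every other character starting from the second (positions 2nd, 4th, 6th, ...), then sort the characters into alphabetical order.
For "pjjmrrdhkxe", step one produces "jmrhx"; step two turns that into "hjmrx".

hjmrx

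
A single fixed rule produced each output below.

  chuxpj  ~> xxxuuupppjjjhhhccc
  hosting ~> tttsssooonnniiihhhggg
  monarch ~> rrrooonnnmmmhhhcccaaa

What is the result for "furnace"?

uuurrrnnnfffeeecccaaa

In each case the input is transformed by: sort the characters into reverse alphabetical order, then repeat every character 3 times.
Working it through for "furnace": intermediate "urnfeca", final "uuurrrnnnfffeeecccaaa".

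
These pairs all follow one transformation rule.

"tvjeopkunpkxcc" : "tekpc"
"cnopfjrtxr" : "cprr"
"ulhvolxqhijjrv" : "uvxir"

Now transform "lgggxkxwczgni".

lgxzi

Looking at the pairs, the operation is to keep one character in every 3, starting at position 1 (positions 1st, 4th, 7th, ...).
So "lgggxkxwczgni" becomes "lgxzi".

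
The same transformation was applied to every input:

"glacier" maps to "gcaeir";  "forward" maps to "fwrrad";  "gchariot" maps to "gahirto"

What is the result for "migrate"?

Rule — swap each adjacent pair of characters (1↔2, 3↔4, ...), then delete the first character.
Working it through for "migrate": intermediate "imrgtae", final "mrgtae".

mrgtae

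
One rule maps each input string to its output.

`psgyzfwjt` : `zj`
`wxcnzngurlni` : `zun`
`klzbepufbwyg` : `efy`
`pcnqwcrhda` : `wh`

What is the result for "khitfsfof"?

The transformation: delete the first 2 characters, then keep one character in every 3, starting at position 3 (positions 3rd, 6th, 9th, ...).
On "khitfsfof" that produces "fo".
(Check on "pcnqwcrhda": → "nqwcrhda" → "wh" ✓)

fo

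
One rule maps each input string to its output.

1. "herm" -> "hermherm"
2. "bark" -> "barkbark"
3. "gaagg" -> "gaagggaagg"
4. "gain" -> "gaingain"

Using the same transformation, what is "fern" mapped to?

fernfern

The pattern: write the whole string twice.
Applying that to "fern" gives "fernfern".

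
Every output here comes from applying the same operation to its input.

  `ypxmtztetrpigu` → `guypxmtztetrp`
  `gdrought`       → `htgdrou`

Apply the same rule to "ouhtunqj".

qjouhtu

Each output is the input with this applied: move the last 2 characters to the front (rotate right by 2), then delete the last character.
Working it through for "ouhtunqj": intermediate "qjouhtun", final "qjouhtu".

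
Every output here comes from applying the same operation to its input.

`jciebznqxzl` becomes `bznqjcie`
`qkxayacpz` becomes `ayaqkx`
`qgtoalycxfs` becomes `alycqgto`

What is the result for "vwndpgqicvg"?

pgqivwnd

Each output is the input with this applied: delete the last 3 characters, then swap the front and back halves of the string.
Working it through for "vwndpgqicvg": intermediate "vwndpgqi", final "pgqivwnd".
(Check on "jciebznqxzl": → "jciebznq" → "bznqjcie" ✓)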